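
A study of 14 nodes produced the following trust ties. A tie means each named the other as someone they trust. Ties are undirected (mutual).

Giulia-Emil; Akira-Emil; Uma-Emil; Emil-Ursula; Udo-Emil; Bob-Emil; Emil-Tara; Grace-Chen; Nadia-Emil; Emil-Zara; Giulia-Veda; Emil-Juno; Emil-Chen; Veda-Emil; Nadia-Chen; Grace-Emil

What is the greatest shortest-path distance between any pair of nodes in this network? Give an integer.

2

Eccentricity of each node (its greatest distance to any other): Akira:2, Bob:2, Chen:2, Emil:1, Giulia:2, Grace:2, Juno:2, Nadia:2, Tara:2, Udo:2, Uma:2, Ursula:2, Veda:2, Zara:2.
The maximum eccentricity is 2, realized for instance by the pair Ursula–Grace via Ursula – Emil – Grace. So the diameter is 2.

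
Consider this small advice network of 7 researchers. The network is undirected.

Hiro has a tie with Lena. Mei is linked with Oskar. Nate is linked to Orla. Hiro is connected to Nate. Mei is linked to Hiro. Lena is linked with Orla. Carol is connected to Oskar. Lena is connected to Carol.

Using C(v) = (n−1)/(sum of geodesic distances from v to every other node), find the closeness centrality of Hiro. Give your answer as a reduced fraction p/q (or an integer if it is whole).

2/3

Distances from Hiro: Carol:2, Lena:1, Mei:1, Nate:1, Orla:2, Oskar:2. Sum = 9.
n = 7, so closeness = 6/9 = 2/3.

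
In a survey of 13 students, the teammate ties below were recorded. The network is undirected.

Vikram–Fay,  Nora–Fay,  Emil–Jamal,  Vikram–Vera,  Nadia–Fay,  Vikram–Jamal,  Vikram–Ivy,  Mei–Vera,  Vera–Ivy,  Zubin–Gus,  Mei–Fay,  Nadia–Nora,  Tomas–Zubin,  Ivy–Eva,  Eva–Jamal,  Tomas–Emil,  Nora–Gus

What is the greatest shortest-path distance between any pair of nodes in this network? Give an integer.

Eccentricity of each node (its greatest distance to any other): Emil:4, Eva:5, Fay:4, Gus:5, Ivy:5, Jamal:4, Mei:5, Nadia:4, Nora:4, Tomas:5, Vera:5, Vikram:4, Zubin:5.
The maximum eccentricity is 5, realized for instance by the pair Zubin–Ivy via Zubin – Tomas – Emil – Jamal – Eva – Ivy. So the diameter is 5.

5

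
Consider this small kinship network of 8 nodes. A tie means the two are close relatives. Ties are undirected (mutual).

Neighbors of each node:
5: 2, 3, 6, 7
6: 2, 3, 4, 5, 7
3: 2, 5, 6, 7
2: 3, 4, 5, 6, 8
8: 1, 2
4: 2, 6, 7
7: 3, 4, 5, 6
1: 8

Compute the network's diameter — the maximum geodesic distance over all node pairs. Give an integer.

4

Eccentricity of each node (its greatest distance to any other): 1:4, 2:2, 3:3, 4:3, 5:3, 6:3, 7:4, 8:3.
The maximum eccentricity is 4, realized for instance by the pair 1–7 via 1 – 8 – 2 – 3 – 7. So the diameter is 4.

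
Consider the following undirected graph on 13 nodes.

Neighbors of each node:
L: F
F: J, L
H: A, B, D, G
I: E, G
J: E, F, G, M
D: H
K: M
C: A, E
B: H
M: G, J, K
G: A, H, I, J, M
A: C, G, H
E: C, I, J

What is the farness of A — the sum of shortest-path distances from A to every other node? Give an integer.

25

Distances from A: B:2, C:1, D:2, E:2, F:3, G:1, H:1, I:2, J:2, K:3, L:4, M:2.
Sum = 2 + 1 + 2 + 2 + 3 + 1 + 1 + 2 + 2 + 3 + 4 + 2 = 25.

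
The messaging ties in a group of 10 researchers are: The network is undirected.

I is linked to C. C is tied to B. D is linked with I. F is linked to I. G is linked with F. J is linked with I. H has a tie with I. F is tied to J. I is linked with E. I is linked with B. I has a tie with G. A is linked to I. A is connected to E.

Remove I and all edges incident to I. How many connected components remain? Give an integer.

5

Without I, the remaining ties split the others into: {H}; {F, G, J}; {B, C}; {A, E}; {D}.
That's 5 separate components.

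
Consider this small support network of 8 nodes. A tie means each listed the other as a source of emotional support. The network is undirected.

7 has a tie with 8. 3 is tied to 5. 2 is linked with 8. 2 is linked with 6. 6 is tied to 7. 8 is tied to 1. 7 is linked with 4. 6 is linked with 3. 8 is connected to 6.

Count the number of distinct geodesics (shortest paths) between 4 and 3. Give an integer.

1

The shortest distance is 3, and the only length-3 path is 4–7–6–3. So there is exactly 1 shortest path.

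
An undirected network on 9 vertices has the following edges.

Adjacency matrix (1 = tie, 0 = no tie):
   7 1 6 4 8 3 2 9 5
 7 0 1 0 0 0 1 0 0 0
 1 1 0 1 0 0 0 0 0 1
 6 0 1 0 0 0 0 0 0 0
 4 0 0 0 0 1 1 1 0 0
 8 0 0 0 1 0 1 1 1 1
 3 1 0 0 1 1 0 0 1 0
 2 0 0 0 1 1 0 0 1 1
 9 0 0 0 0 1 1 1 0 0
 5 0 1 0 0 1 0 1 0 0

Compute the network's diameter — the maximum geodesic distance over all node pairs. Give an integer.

Eccentricity of each node (its greatest distance to any other): 1:3, 2:3, 3:3, 4:4, 5:2, 6:4, 7:3, 8:3, 9:4.
The maximum eccentricity is 4, realized for instance by the pair 6–4 via 6 – 1 – 5 – 8 – 4. So the diameter is 4.

4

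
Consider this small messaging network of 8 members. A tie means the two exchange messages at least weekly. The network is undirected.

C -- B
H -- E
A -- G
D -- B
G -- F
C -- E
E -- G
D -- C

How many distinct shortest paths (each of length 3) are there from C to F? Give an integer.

The shortest distance is 3, and the only length-3 path is C–E–G–F. So there is exactly 1 shortest path.

1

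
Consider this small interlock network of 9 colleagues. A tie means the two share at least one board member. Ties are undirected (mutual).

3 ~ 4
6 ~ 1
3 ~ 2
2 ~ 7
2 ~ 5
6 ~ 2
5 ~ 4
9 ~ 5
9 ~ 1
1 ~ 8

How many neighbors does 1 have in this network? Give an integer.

3

1 is directly tied to 6, 8, and 9. That is 3 neighbors, so the degree of 1 is 3.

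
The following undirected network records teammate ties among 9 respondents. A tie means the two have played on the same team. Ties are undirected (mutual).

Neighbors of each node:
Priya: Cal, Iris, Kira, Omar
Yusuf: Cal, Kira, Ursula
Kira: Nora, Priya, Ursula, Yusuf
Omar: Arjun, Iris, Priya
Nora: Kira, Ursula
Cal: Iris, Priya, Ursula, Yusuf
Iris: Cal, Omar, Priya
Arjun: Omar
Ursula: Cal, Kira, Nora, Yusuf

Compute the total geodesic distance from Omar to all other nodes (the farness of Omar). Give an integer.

16

Distances from Omar: Arjun:1, Cal:2, Iris:1, Kira:2, Nora:3, Priya:1, Ursula:3, Yusuf:3.
Sum = 1 + 2 + 1 + 2 + 3 + 1 + 3 + 3 = 16.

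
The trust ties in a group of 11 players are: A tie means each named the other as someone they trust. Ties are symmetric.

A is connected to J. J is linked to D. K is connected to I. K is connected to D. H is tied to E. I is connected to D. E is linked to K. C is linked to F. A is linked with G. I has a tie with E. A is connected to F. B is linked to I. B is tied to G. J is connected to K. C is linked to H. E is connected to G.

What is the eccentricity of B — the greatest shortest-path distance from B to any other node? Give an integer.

4

Distances from B: A:2, C:4, D:2, E:2, F:3, G:1, H:3, I:1, J:3, K:2.
The largest is 4 (to C), so the eccentricity of B is 4.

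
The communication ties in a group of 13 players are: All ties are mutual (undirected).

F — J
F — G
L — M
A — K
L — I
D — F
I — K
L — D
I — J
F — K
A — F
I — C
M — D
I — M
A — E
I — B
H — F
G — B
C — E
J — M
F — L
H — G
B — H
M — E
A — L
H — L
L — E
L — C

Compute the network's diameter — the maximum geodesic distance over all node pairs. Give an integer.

3

Eccentricity of each node (its greatest distance to any other): A:3, B:3, C:3, D:3, E:3, F:2, G:3, H:2, I:2, J:2, K:2, L:2, M:3.
The maximum eccentricity is 3, realized for instance by the pair E–G via E – L – H – G. So the diameter is 3.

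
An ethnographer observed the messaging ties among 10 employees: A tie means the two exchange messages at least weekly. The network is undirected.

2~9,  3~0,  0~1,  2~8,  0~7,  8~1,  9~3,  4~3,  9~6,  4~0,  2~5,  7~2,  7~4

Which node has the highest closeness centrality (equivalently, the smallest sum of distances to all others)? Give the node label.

2

Farness (sum of distances to all others) for each node — 0:16, 1:20, 2:14, 3:17, 4:18, 5:22, 6:24, 7:16, 8:19, 9:16.
The smallest farness is 14, for 2, so 2 has the highest closeness.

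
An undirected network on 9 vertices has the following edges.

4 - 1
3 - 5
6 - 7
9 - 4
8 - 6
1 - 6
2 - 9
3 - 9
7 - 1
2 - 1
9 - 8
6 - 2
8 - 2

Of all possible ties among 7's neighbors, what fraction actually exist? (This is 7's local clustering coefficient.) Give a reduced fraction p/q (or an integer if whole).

1

7's neighbors: 1 and 6 (k = 2).
Possible neighbor pairs: C(2,2) = 1. Edges among them: 1–6 → e = 1.
Clustering(7) = 1/1.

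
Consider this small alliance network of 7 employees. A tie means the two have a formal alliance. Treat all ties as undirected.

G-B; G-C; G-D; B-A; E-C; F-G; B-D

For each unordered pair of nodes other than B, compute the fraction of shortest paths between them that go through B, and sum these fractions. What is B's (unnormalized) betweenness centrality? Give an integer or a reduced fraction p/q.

5

Pairs whose geodesics pass through B — C–A: 1; E–A: 1; G–A: 1; A–F: 1; A–D: 1.
All other pairs contribute 0.
Summing the contributions gives betweenness(B) = 5.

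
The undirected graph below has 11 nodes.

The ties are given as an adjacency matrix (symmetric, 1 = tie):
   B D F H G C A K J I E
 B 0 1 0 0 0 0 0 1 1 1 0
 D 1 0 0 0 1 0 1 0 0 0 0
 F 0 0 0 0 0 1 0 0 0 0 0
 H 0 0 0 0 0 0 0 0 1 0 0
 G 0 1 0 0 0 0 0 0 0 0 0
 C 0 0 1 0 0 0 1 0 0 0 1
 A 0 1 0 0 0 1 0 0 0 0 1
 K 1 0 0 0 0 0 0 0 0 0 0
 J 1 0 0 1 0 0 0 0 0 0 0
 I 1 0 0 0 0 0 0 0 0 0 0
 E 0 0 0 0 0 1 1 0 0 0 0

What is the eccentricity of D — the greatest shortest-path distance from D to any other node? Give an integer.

Distances from D: A:1, B:1, C:2, E:2, F:3, G:1, H:3, I:2, J:2, K:2.
The largest is 3 (to H and F), so the eccentricity of D is 3.

3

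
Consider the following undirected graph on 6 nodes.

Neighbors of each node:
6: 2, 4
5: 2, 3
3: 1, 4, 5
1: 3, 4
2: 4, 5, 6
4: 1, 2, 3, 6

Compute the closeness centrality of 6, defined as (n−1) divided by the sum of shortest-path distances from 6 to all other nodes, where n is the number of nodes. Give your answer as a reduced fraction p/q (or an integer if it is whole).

Distances from 6: 1:2, 2:1, 3:2, 4:1, 5:2. Sum = 8.
n = 6, so closeness = 5/8.

5/8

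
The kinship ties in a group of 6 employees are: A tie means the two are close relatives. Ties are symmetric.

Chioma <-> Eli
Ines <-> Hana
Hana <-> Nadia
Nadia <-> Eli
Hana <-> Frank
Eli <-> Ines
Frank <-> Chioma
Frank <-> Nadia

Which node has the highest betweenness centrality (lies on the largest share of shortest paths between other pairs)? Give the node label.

Unnormalized betweenness of each node: Chioma:1/2, Eli:2, Frank:3/2, Hana:3/2, Ines:1/2, Nadia:1.
Eli has the largest value, 2, making it the main broker — the node through which the most shortest paths run.

Eli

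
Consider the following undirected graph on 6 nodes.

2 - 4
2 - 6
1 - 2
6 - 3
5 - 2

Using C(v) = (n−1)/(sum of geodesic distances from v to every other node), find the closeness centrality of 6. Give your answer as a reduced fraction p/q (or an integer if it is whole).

Distances from 6: 1:2, 2:1, 3:1, 4:2, 5:2. Sum = 8.
n = 6, so closeness = 5/8.

5/8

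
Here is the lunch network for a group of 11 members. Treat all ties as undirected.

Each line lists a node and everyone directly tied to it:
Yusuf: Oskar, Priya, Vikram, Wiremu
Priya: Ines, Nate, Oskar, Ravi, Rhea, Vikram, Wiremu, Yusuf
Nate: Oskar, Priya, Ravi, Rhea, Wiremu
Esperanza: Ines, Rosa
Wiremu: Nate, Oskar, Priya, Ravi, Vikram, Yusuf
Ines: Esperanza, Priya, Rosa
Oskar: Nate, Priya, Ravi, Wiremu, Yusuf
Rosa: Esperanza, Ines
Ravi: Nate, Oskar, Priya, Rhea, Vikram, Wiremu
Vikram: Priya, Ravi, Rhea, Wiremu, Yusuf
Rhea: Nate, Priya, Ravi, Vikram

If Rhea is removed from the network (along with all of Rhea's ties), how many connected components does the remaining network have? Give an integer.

Rhea's neighbors (Nate, Priya, Ravi, and Vikram) remain reachable from one another through other ties, so the rest of the network stays in one piece.

1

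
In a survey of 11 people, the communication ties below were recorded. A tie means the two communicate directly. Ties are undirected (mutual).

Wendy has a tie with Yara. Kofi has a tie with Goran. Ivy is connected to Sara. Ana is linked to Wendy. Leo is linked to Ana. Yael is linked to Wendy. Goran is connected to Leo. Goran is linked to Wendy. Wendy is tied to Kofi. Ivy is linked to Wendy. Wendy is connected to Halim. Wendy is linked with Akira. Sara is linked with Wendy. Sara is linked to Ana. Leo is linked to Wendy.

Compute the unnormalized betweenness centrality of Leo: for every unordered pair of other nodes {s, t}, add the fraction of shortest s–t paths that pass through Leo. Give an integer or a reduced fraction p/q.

1/2

Pairs whose geodesics pass through Leo — Ana–Goran: 1/2.
All other pairs contribute 0.
Summing the contributions gives betweenness(Leo) = 1/2.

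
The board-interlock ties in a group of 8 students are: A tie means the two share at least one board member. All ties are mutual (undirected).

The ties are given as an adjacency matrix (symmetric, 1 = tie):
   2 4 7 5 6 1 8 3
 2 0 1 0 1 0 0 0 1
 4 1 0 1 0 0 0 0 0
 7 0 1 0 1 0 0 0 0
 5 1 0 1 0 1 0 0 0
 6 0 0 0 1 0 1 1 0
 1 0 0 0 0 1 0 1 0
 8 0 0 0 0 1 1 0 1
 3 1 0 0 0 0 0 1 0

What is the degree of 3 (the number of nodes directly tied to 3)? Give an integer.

2

3 is directly tied to 2 and 8. That is 2 neighbors, so the degree of 3 is 2.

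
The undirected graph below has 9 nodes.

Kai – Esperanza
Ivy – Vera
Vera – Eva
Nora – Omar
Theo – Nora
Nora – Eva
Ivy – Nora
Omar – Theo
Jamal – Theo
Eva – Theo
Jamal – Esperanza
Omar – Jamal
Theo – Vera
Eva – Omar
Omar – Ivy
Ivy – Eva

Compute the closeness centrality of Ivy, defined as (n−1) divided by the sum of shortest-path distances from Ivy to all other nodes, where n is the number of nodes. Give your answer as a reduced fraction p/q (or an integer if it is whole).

Distances from Ivy: Esperanza:3, Eva:1, Jamal:2, Kai:4, Nora:1, Omar:1, Theo:2, Vera:1. Sum = 15.
n = 9, so closeness = 8/15.

8/15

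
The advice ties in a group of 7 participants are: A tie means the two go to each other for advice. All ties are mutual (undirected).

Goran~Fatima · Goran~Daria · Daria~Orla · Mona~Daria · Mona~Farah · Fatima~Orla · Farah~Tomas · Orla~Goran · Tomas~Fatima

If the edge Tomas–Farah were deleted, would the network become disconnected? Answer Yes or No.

Even without that edge, Tomas still reaches Farah via Tomas – Fatima – Orla – Daria – Mona – Farah, so the network stays connected. Not a bridge.

No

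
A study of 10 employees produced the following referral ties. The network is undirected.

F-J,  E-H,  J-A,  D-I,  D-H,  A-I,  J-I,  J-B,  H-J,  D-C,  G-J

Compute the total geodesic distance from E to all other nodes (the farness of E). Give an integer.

Distances from E: A:3, B:3, C:3, D:2, F:3, G:3, H:1, I:3, J:2.
Sum = 3 + 3 + 3 + 2 + 3 + 3 + 1 + 3 + 2 = 23.

23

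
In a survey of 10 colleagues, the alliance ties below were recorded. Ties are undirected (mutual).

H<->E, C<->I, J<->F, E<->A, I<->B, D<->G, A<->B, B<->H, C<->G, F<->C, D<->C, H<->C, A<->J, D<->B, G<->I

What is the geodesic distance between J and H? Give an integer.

3

One shortest route is J – F – C – H, which uses 3 edges, and at distance 2 from J we only reach {B, C, E}, which does not include H. So d(J,H) = 3.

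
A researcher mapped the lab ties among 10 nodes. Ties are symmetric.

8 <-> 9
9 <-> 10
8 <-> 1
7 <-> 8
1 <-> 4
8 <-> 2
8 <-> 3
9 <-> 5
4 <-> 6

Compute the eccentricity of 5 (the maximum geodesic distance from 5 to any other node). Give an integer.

5

Distances from 5: 1:3, 2:3, 3:3, 4:4, 6:5, 7:3, 8:2, 9:1, 10:2.
The largest is 5 (to 6), so the eccentricity of 5 is 5.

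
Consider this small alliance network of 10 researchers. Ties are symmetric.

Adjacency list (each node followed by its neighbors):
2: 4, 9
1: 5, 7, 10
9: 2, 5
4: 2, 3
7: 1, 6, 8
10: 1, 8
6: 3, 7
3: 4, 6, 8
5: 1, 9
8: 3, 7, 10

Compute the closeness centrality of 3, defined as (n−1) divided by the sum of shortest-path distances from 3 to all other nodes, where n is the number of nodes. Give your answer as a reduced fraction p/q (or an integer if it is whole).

Distances from 3: 1:3, 2:2, 4:1, 5:4, 6:1, 7:2, 8:1, 9:3, 10:2. Sum = 19.
n = 10, so closeness = 9/19.

9/19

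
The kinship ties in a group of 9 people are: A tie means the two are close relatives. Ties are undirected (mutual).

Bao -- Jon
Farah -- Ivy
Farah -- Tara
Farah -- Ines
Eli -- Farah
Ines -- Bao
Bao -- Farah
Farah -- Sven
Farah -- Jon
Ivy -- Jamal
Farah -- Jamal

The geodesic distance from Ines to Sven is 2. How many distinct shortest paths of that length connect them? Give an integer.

1

The shortest distance is 2, and the only length-2 path is Ines–Farah–Sven. So there is exactly 1 shortest path.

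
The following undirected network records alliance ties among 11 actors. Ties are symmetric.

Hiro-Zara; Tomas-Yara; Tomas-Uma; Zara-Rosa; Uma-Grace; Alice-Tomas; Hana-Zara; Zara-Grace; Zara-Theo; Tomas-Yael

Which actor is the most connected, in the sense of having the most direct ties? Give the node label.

Zara

Degrees — Alice:1, Grace:2, Hana:1, Hiro:1, Rosa:1, Theo:1, Tomas:4, Uma:2, Yael:1, Yara:1, Zara:5.
The maximum is 5, attained only by Zara.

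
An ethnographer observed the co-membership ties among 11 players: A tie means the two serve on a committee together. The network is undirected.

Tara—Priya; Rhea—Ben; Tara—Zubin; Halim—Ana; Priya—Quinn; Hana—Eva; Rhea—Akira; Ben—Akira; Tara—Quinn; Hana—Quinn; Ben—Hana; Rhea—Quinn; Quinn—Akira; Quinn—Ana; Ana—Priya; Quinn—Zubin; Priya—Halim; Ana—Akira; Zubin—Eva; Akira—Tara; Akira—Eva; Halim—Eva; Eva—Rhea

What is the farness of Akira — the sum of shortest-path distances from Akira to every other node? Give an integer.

Distances from Akira: Ana:1, Ben:1, Eva:1, Halim:2, Hana:2, Priya:2, Quinn:1, Rhea:1, Tara:1, Zubin:2.
Sum = 1 + 1 + 1 + 2 + 2 + 2 + 1 + 1 + 1 + 2 = 14.

14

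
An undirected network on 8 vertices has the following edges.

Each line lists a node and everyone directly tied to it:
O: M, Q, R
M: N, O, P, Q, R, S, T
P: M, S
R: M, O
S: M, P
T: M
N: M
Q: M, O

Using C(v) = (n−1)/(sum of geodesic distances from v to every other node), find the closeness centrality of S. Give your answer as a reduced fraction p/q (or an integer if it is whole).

Distances from S: M:1, N:2, O:2, P:1, Q:2, R:2, T:2. Sum = 12.
n = 8, so closeness = 7/12.

7/12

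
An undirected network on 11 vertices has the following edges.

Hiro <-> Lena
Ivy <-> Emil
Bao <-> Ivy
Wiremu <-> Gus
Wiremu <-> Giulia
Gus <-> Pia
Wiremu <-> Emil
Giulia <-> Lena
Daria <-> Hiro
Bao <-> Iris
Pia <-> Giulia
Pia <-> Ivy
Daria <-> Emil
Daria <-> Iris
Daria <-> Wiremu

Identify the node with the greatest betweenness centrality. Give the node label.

Daria

Unnormalized betweenness of each node: Bao:2, Daria:25/2, Emil:23/6, Giulia:41/6, Gus:5/6, Hiro:3, Iris:3, Ivy:22/3, Lena:2, Pia:13/2, Wiremu:55/6.
Daria has the largest value, 25/2, making it the main broker — the node through which the most shortest paths run.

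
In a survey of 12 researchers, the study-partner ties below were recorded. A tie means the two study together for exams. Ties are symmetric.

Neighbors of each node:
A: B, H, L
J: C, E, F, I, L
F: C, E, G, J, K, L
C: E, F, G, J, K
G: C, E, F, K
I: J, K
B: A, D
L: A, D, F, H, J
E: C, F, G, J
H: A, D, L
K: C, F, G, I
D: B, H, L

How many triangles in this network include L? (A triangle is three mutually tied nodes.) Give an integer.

3

L's neighbors: A, D, F, H, and J.
Neighbor pairs that are themselves tied: L–A–H; L–D–H; L–F–J. Each forms one triangle with L, for 3 in total.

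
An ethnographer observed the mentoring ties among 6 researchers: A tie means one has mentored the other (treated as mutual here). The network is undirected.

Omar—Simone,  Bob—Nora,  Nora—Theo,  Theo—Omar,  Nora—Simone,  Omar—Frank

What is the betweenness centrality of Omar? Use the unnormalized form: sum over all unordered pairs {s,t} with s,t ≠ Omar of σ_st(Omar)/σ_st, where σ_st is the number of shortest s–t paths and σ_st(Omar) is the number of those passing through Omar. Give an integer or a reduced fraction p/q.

Pairs whose geodesics pass through Omar — Simone–Frank: 1; Simone–Theo: 1/2; Frank–Bob: 2/2; Frank–Nora: 2/2; Frank–Theo: 1.
All other pairs contribute 0.
Summing the contributions gives betweenness(Omar) = 9/2.

9/2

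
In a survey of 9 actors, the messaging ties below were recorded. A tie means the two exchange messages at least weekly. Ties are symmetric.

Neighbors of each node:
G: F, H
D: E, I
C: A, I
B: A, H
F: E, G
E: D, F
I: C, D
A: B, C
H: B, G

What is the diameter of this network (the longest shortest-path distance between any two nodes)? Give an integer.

Eccentricity of each node (its greatest distance to any other): A:4, B:4, C:4, D:4, E:4, F:4, G:4, H:4, I:4.
The maximum eccentricity is 4, realized for instance by the pair A–F via A – B – H – G – F. So the diameter is 4.

4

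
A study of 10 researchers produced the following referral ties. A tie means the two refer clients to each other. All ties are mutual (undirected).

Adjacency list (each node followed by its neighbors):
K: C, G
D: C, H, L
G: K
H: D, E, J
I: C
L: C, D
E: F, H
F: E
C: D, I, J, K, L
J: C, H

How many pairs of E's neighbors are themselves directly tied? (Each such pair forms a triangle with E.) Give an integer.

E's neighbors are F and H, but none of them are tied to each other, so no triangle contains E.

0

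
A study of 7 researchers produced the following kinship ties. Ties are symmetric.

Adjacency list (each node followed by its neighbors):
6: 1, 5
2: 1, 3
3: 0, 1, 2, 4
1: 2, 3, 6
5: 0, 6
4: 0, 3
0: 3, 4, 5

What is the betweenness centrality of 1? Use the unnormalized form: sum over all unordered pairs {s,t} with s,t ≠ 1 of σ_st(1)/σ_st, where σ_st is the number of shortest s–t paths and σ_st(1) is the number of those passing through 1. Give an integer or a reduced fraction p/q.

Pairs whose geodesics pass through 1 — 2–5: 1/2; 2–6: 1; 3–6: 1; 4–6: 1/2.
All other pairs contribute 0.
Summing the contributions gives betweenness(1) = 3.

3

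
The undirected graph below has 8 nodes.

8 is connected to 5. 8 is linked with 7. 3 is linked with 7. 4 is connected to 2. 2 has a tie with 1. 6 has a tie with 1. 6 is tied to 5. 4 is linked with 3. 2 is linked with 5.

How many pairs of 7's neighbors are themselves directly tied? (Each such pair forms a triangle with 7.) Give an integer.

7's neighbors are 3 and 8, but none of them are tied to each other, so no triangle contains 7.

0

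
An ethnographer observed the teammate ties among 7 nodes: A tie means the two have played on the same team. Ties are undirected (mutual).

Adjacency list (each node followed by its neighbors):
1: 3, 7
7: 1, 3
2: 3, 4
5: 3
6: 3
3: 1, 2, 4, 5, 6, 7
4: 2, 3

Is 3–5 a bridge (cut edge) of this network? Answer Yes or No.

Yes

Without the 3–5 edge there is no alternate route between 3 and 5, so the network disconnects. It is a bridge.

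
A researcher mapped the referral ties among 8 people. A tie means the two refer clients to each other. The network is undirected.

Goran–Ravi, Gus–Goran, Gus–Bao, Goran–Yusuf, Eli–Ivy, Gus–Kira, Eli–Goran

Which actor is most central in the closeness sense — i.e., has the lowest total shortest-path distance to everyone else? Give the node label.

Farness (sum of distances to all others) for each node — Bao:18, Eli:14, Goran:10, Gus:12, Ivy:20, Kira:18, Ravi:16, Yusuf:16.
The smallest farness is 10, for Goran, so Goran has the highest closeness.

Goran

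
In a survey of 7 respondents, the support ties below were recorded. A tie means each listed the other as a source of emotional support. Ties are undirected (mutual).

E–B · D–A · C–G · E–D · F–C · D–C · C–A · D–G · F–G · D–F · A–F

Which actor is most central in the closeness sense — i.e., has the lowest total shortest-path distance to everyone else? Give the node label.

D

Farness (sum of distances to all others) for each node — A:10, B:15, C:9, D:7, E:10, F:9, G:10.
The smallest farness is 7, for D, so D has the highest closeness.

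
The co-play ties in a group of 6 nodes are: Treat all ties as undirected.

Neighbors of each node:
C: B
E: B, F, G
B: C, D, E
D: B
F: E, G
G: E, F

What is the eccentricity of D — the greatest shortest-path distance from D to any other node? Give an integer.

Distances from D: B:1, C:2, E:2, F:3, G:3.
The largest is 3 (to G and F), so the eccentricity of D is 3.

3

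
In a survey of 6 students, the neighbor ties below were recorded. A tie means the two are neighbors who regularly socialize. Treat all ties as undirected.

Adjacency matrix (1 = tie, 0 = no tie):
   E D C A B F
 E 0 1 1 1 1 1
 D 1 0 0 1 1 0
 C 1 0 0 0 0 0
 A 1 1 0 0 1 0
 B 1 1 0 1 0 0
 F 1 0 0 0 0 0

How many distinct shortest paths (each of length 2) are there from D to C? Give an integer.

1

The shortest distance is 2, and the only length-2 path is D–E–C. So there is exactly 1 shortest path.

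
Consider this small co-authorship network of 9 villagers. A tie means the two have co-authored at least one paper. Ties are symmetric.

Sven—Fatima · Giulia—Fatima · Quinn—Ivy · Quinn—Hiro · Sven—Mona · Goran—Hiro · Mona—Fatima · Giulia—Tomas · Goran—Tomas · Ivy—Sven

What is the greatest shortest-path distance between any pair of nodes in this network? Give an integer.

4

Eccentricity of each node (its greatest distance to any other): Fatima:4, Giulia:4, Goran:4, Hiro:4, Ivy:4, Mona:4, Quinn:4, Sven:4, Tomas:4.
The maximum eccentricity is 4, realized for instance by the pair Hiro–Mona via Hiro – Quinn – Ivy – Sven – Mona. So the diameter is 4.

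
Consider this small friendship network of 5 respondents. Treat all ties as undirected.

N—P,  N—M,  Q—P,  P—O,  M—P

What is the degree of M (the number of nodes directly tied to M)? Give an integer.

M is directly tied to N and P. That is 2 neighbors, so the degree of M is 2.

2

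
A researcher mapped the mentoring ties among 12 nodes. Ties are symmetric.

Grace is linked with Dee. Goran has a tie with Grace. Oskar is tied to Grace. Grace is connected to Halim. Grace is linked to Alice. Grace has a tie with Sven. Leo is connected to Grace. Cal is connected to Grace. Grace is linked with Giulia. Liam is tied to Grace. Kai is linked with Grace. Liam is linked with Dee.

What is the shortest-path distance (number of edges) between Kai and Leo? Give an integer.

2

One shortest route is Kai – Grace – Leo, which uses 2 edges, and Kai and Leo are not directly tied, so nothing shorter exists. So d(Kai,Leo) = 2.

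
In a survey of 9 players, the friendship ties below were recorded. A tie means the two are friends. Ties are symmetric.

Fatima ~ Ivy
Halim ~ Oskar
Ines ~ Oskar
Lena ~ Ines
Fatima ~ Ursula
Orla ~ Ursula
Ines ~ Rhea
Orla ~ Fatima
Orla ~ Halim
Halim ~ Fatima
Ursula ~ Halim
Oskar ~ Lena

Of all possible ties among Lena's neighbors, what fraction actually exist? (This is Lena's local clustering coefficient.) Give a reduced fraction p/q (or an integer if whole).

1

Lena's neighbors: Ines and Oskar (k = 2).
Possible neighbor pairs: C(2,2) = 1. Edges among them: Ines–Oskar → e = 1.
Clustering(Lena) = 1/1.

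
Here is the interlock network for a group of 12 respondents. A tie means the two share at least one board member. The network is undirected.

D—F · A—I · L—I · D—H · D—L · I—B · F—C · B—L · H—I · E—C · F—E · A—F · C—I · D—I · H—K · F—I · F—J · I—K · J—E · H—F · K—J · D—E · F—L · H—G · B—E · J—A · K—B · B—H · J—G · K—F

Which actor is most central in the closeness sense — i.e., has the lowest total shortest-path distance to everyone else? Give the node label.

F

Farness (sum of distances to all others) for each node — A:19, B:17, C:20, D:17, E:17, F:13, G:22, H:16, I:14, J:17, K:17, L:19.
The smallest farness is 13, for F, so F has the highest closeness.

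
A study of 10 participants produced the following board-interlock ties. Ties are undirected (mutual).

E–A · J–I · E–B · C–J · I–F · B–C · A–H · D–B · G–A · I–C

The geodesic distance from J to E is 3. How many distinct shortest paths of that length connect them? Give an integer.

The shortest distance is 3, and the only length-3 path is J–C–B–E. So there is exactly 1 shortest path.

1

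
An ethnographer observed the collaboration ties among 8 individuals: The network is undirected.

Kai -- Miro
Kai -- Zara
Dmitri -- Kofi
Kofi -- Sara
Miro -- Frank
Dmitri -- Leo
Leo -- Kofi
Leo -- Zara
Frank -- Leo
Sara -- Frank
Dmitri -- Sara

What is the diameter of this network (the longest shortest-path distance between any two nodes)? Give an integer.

Eccentricity of each node (its greatest distance to any other): Dmitri:3, Frank:2, Kai:3, Kofi:3, Leo:2, Miro:3, Sara:3, Zara:3.
The maximum eccentricity is 3, realized for instance by the pair Kofi–Kai via Kofi – Leo – Zara – Kai. So the diameter is 3.

3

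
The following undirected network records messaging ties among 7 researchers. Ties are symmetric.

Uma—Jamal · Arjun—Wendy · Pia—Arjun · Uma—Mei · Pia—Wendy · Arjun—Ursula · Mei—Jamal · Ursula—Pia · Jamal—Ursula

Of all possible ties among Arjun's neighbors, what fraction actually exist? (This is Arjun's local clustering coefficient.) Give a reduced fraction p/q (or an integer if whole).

2/3

Arjun's neighbors: Pia, Ursula, and Wendy (k = 3).
Possible neighbor pairs: C(3,2) = 3. Edges among them: Pia–Ursula, Pia–Wendy → e = 2.
Clustering(Arjun) = 2/3.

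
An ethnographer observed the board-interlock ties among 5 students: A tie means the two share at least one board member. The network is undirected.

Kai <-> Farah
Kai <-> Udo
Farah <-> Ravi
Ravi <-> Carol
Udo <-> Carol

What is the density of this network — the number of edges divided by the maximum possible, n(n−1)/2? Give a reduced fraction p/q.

1/2

There are 5 edges and 5 nodes, so the maximum possible is C(5,2) = 10.
Density = 5/10 = 1/2.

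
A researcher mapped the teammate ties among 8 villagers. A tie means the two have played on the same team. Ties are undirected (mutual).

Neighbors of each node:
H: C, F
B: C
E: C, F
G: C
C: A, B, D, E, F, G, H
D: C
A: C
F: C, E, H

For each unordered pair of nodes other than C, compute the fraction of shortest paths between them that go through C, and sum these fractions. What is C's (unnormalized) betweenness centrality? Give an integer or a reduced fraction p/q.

Pairs whose geodesics pass through C — H–E: 1/2; H–D: 1; H–A: 1; H–B: 1; H–G: 1; E–D: 1; E–A: 1; E–B: 1; E–G: 1; D–A: 1; D–B: 1; D–G: 1; D–F: 1; A–B: 1 … (+5 more pairs).
All other pairs contribute 0.
Summing the contributions gives betweenness(C) = 37/2.

37/2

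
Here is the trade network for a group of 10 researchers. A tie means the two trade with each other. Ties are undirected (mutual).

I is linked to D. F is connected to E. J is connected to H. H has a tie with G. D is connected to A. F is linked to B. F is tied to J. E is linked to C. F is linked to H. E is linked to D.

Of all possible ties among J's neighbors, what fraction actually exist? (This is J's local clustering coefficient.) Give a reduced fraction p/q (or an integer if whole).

1

J's neighbors: F and H (k = 2).
Possible neighbor pairs: C(2,2) = 1. Edges among them: F–H → e = 1.
Clustering(J) = 1/1.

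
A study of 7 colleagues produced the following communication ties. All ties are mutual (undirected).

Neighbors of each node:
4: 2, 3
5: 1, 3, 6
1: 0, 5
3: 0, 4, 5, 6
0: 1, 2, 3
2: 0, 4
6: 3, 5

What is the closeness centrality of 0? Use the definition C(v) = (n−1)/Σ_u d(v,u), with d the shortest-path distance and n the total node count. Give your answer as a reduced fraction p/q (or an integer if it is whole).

Distances from 0: 1:1, 2:1, 3:1, 4:2, 5:2, 6:2. Sum = 9.
n = 7, so closeness = 6/9 = 2/3.

2/3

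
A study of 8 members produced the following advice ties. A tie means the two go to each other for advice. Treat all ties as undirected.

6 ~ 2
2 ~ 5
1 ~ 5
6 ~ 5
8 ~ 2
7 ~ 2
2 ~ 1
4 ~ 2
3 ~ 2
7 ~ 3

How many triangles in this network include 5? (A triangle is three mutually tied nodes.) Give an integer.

5's neighbors: 1, 2, and 6.
Neighbor pairs that are themselves tied: 5–1–2; 5–2–6. Each forms one triangle with 5, for 2 in total.

2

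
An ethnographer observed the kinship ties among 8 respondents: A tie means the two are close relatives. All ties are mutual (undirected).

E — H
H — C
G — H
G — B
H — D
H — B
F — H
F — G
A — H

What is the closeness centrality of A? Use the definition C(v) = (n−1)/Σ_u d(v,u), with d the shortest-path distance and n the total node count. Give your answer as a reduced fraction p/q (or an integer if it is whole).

7/13

Distances from A: B:2, C:2, D:2, E:2, F:2, G:2, H:1. Sum = 13.
n = 8, so closeness = 7/13.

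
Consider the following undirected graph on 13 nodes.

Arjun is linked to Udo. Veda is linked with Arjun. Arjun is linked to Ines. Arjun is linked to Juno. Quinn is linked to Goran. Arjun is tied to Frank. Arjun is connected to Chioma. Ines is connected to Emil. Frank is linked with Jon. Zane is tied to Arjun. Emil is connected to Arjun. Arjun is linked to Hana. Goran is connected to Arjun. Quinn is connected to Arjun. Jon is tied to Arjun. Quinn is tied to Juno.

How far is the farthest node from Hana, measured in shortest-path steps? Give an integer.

Distances from Hana: Arjun:1, Chioma:2, Emil:2, Frank:2, Goran:2, Ines:2, Jon:2, Juno:2, Quinn:2, Udo:2, Veda:2, Zane:2.
The largest is 2 (to Udo, Zane, Jon, Juno, Veda, Emil, Ines, Quinn, Chioma, Goran, and Frank), so the eccentricity of Hana is 2.

2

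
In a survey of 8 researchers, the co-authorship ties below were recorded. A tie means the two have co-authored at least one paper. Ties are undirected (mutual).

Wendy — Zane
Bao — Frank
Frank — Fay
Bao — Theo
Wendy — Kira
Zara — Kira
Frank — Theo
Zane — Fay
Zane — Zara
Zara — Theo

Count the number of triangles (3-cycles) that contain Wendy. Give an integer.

0

Wendy's neighbors are Kira and Zane, but none of them are tied to each other, so no triangle contains Wendy.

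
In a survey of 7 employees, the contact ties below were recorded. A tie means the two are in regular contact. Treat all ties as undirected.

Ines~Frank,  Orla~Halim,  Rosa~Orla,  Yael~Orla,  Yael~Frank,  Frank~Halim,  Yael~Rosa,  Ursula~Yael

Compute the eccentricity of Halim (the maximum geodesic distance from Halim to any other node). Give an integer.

3

Distances from Halim: Frank:1, Ines:2, Orla:1, Rosa:2, Ursula:3, Yael:2.
The largest is 3 (to Ursula), so the eccentricity of Halim is 3.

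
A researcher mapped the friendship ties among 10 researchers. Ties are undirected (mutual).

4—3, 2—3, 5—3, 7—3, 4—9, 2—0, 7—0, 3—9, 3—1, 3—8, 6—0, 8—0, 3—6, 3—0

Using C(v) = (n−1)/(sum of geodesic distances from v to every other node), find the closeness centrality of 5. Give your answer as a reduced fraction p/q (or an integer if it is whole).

Distances from 5: 0:2, 1:2, 2:2, 3:1, 4:2, 6:2, 7:2, 8:2, 9:2. Sum = 17.
n = 10, so closeness = 9/17.

9/17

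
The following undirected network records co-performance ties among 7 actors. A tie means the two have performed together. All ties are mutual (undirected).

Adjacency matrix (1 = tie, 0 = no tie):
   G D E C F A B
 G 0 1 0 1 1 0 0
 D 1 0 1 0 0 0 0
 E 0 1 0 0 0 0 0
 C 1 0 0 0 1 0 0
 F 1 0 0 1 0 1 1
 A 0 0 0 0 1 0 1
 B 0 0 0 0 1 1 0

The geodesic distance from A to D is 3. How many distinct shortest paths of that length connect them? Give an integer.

The shortest distance is 3, and the only length-3 path is A–F–G–D. So there is exactly 1 shortest path.

1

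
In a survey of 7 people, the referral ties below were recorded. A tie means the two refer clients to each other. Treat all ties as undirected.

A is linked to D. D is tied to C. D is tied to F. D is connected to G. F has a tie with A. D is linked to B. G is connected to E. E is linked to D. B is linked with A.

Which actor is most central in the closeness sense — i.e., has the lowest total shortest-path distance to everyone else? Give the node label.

D

Farness (sum of distances to all others) for each node — A:9, B:10, C:11, D:6, E:10, F:10, G:10.
The smallest farness is 6, for D, so D has the highest closeness.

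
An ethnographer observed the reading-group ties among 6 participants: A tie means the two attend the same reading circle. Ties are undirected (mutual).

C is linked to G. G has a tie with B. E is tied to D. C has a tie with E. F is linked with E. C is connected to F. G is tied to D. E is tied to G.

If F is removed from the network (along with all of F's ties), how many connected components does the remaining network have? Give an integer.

1

F's neighbors (C and E) remain reachable from one another through other ties, so the rest of the network stays in one piece.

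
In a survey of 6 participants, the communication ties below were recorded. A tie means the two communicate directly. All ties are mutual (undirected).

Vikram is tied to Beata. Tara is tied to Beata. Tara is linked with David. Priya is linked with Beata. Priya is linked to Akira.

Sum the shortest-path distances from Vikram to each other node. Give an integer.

Distances from Vikram: Akira:3, Beata:1, David:3, Priya:2, Tara:2.
Sum = 3 + 1 + 3 + 2 + 2 = 11.

11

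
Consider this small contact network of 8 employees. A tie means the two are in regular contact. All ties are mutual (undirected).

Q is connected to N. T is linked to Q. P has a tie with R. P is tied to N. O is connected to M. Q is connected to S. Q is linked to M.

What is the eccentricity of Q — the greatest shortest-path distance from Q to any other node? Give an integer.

3

Distances from Q: M:1, N:1, O:2, P:2, R:3, S:1, T:1.
The largest is 3 (to R), so the eccentricity of Q is 3.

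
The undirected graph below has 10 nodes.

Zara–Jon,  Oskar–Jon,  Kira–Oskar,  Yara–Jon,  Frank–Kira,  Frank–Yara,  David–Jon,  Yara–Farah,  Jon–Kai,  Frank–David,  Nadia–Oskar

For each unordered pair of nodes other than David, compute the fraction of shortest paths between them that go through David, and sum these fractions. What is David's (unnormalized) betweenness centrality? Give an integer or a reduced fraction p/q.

Pairs whose geodesics pass through David — Jon–Frank: 1/2; Kai–Frank: 1/2; Frank–Zara: 1/2.
All other pairs contribute 0.
Summing the contributions gives betweenness(David) = 3/2.

3/2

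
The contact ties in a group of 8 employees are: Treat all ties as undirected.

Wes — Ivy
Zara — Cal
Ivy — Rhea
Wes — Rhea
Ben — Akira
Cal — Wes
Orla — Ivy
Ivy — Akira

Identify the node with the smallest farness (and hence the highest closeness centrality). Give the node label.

Ivy

Farness (sum of distances to all others) for each node — Akira:15, Ben:21, Cal:16, Ivy:11, Orla:17, Rhea:14, Wes:12, Zara:22.
The smallest farness is 11, for Ivy, so Ivy has the highest closeness.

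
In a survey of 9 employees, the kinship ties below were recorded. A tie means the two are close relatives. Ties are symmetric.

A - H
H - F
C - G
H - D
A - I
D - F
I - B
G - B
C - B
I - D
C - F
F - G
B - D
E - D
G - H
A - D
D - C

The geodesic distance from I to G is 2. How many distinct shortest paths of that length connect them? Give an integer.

The shortest distance is 2, and the only length-2 path is I–B–G. So there is exactly 1 shortest path.

1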